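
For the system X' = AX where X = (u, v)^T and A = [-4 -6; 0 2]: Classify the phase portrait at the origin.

saddle

A = [[-4,-6],[0,2]]; det(A-λI) = λ^2 + 2λ - 8.
λ = -4, 2: opposite signs.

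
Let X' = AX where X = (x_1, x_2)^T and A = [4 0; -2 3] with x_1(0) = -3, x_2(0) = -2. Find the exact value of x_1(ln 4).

-768

A = [[4,0],[-2,3]]; eigenvalues λ = 4, 3.
Eigenvectors: (-1,2) for λ=4, (0,1) for λ=3.
From the initial condition, c_1 = 3, c_2 = -8.
x_1(ln 4) = (3)(4^4)(-1) + (-8)(4^3)(0) = -768.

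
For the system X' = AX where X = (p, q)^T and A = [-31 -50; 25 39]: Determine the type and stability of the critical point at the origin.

unstable spiral

A = [[-31,-50],[25,39]]; det(A-λI) = λ^2 - 8λ + 41.
λ = 4 ± 5i: positive real part.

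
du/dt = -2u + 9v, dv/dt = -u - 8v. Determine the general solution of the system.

Coefficient matrix A = [[-2, 9], [-1, -8]].
Characteristic polynomial det(A - λI) = λ^2 + 10λ + 25 = 0.
Single eigenvalue λ = -5 with algebraic multiplicity 2.
Eigenvector v = (3,-1); generalized eigenvector w with (A-λI)w=v is (1,0).
General solution: e^(-5t)[c_1·v + c_2·(t·v + w)].

u(t) = 3c_1e^(-5t) + 3c_2te^(-5t) + c_2e^(-5t), v(t) = -c_1e^(-5t) - c_2te^(-5t)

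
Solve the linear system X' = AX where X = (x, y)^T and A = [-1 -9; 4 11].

x(t) = -3C_1e^(5t) - 3C_2te^(5t) + 2C_2e^(5t), y(t) = 2C_1e^(5t) + 2C_2te^(5t) - C_2e^(5t)

Coefficient matrix A = [[-1, -9], [4, 11]].
Characteristic polynomial det(A - λI) = λ^2 - 10λ + 25 = 0.
Single eigenvalue λ = 5 with algebraic multiplicity 2.
Eigenvector v = (-3,2); generalized eigenvector w with (A-λI)w=v is (2,-1).
General solution: e^(5t)[C_1·v + C_2·(t·v + w)].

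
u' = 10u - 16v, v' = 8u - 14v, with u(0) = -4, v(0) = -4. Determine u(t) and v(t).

u(t) = -4e^(-6t), v(t) = -4e^(-6t)

Coefficient matrix A = [[10, -16], [8, -14]].
Characteristic polynomial det(A - λI) = λ^2 + 4λ - 12 = 0.
Eigenvalues λ = 2, -6.
For λ=2: (A-λI) row 1 is [8, -16], so an eigenvector is (2, 1).
For λ=-6: (A-λI) row 1 is [16, -16], so an eigenvector is (-1, -1).
General solution: K_1e^(2t)(2,1) + K_2e^(-6t)(-1,-1).
Applying u(0)=-4, v(0)=-4 gives K_1=0, K_2=4.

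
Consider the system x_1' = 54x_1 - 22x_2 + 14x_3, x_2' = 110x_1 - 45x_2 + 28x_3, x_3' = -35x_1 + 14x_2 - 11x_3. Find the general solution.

x_1(t) = 2K_1e^(3t) - K_2e^(-4t) + 2K_3e^(-t), x_2(t) = 4K_1e^(3t) - 2K_2e^(-4t) + 5K_3e^(-t), x_3(t) = -K_1e^(3t) + K_2e^(-4t)

Coefficient matrix A = [[54, -22, 14], [110, -45, 28], [-35, 14, -11]].
det(A - λI) = 0 gives eigenvalues λ = 3, -4, -1.
For λ=3: eigenvector (2,4,-1).
For λ=-4: eigenvector (-1,-2,1).
For λ=-1: eigenvector (2,5,0).
General solution: K_1e^(3t)(2,4,-1) + K_2e^(-4t)(-1,-2,1) + K_3e^(-t)(2,5,0).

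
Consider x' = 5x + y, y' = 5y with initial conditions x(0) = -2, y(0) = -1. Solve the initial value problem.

Coefficient matrix A = [[5, 1], [0, 5]].
Characteristic polynomial det(A - λI) = λ^2 - 10λ + 25 = 0.
Single eigenvalue λ = 5 with algebraic multiplicity 2.
Eigenvector v = (-1,0); generalized eigenvector w with (A-λI)w=v is (2,-1).
General solution: e^(5t)[K_1·v + K_2·(t·v + w)].
Applying x(0)=-2, y(0)=-1 gives K_1=4, K_2=1.

x(t) = -te^(5t) - 2e^(5t), y(t) = -e^(5t)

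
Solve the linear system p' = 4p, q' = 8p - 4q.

p(t) = -K_1e^(4t), q(t) = -K_1e^(4t) + K_2e^(-4t)

Coefficient matrix A = [[4, 0], [8, -4]].
Characteristic polynomial det(A - λI) = λ^2 - 16 = 0.
Eigenvalues λ = 4, -4.
For λ=4: (A-λI) row 2 is [8, -8], so an eigenvector is (-1, -1).
For λ=-4: (A-λI) row 1 is [8, 0], so an eigenvector is (0, 1).
General solution: K_1e^(4t)(-1,-1) + K_2e^(-4t)(0,1).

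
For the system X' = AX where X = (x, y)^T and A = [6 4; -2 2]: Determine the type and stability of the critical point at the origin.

unstable spiral

A = [[6,4],[-2,2]]; det(A-λI) = λ^2 - 8λ + 20.
λ = 4 ± 2i: positive real part.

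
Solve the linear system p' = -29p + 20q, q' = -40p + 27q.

p(t) = -K_1e^(-t)sin(4t) - 2K_1e^(-t)cos(4t) - 2K_2e^(-t)sin(4t) + K_2e^(-t)cos(4t), q(t) = -K_1e^(-t)sin(4t) - 3K_1e^(-t)cos(4t) - 3K_2e^(-t)sin(4t) + K_2e^(-t)cos(4t)

Coefficient matrix A = [[-29, 20], [-40, 27]].
Characteristic polynomial det(A - λI) = λ^2 + 2λ + 17 = 0.
Eigenvalues λ = -1 ± 4i (complex conjugate pair).
For λ=-1+4i: an eigenvector is (-2,-3) - i(-1,-1) = (-2 + i, -3 + i).
A real fundamental pair from Re and Im of e^((-1+4i)t)v: X_1 = e^(-t)(cos(4t)·(-2,-3) + sin(4t)·(-1,-1)), X_2 = e^(-t)(sin(4t)·(-2,-3) - cos(4t)·(-1,-1)).
General solution: K_1X_1 + K_2X_2.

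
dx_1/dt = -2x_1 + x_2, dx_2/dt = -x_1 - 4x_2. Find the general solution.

x_1(t) = K_1e^(-3t) + K_2te^(-3t) + 2K_2e^(-3t), x_2(t) = -K_1e^(-3t) - K_2te^(-3t) - K_2e^(-3t)

Coefficient matrix A = [[-2, 1], [-1, -4]].
Characteristic polynomial det(A - λI) = λ^2 + 6λ + 9 = 0.
Single eigenvalue λ = -3 with algebraic multiplicity 2.
Eigenvector v = (1,-1); generalized eigenvector w with (A-λI)w=v is (2,-1).
General solution: e^(-3t)[K_1·v + K_2·(t·v + w)].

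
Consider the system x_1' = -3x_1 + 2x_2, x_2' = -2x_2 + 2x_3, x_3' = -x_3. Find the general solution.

x_1(t) = C_1e^(-3t) + 2C_2e^(-2t) + 2C_3e^(-t), x_2(t) = C_2e^(-2t) + 2C_3e^(-t), x_3(t) = C_3e^(-t)

Coefficient matrix A = [[-3, 2, 0], [0, -2, 2], [0, 0, -1]].
det(A - λI) = 0 gives eigenvalues λ = -3, -2, -1.
For λ=-3: eigenvector (1,0,0).
For λ=-2: eigenvector (2,1,0).
For λ=-1: eigenvector (2,2,1).
General solution: C_1e^(-3t)(1,0,0) + C_2e^(-2t)(2,1,0) + C_3e^(-t)(2,2,1).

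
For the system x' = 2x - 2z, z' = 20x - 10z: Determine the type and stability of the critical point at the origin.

stable spiral

A = [[2,-2],[20,-10]]; det(A-λI) = λ^2 + 8λ + 20.
λ = -4 ± 2i: negative real part.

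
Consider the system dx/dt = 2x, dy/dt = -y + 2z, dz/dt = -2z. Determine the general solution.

Coefficient matrix A = [[2, 0, 0], [0, -1, 2], [0, 0, -2]].
det(A - λI) = 0 gives eigenvalues λ = 2, -1, -2.
For λ=2: eigenvector (1,0,0).
For λ=-1: eigenvector (0,1,0).
For λ=-2: eigenvector (0,-2,1).
General solution: c_1e^(2t)(1,0,0) + c_2e^(-t)(0,1,0) + c_3e^(-2t)(0,-2,1).

x(t) = c_1e^(2t), y(t) = c_2e^(-t) - 2c_3e^(-2t), z(t) = c_3e^(-2t)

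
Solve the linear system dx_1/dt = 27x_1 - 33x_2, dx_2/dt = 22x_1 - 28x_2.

x_1(t) = C_1e^(-6t) - 3C_2e^(5t), x_2(t) = C_1e^(-6t) - 2C_2e^(5t)

Coefficient matrix A = [[27, -33], [22, -28]].
Characteristic polynomial det(A - λI) = λ^2 + λ - 30 = 0.
Eigenvalues λ = -6, 5.
For λ=-6: (A-λI) row 1 is [33, -33], so an eigenvector is (1, 1).
For λ=5: (A-λI) row 1 is [22, -33], so an eigenvector is (-3, -2).
General solution: C_1e^(-6t)(1,1) + C_2e^(5t)(-3,-2).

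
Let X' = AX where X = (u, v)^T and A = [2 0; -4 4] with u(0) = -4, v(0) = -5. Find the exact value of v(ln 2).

A = [[2,0],[-4,4]]; eigenvalues λ = 4, 2.
Eigenvectors: (0,1) for λ=4, (1,2) for λ=2.
From the initial condition, c_1 = 3, c_2 = -4.
v(ln 2) = (3)(2^4)(1) + (-4)(2^2)(2) = 16.

16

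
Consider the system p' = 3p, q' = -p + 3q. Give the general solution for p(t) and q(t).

p(t) = c_2e^(3t), q(t) = -c_1e^(3t) - c_2te^(3t) - 2c_2e^(3t)

Coefficient matrix A = [[3, 0], [-1, 3]].
Characteristic polynomial det(A - λI) = λ^2 - 6λ + 9 = 0.
Single eigenvalue λ = 3 with algebraic multiplicity 2.
Eigenvector v = (0,-1); generalized eigenvector w with (A-λI)w=v is (1,-2).
General solution: e^(3t)[c_1·v + c_2·(t·v + w)].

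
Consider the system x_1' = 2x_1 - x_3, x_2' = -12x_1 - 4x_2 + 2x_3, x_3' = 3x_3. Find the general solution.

Coefficient matrix A = [[2, 0, -1], [-12, -4, 2], [0, 0, 3]].
det(A - λI) = 0 gives eigenvalues λ = -4, 3, 2.
For λ=-4: eigenvector (0,1,0).
For λ=3: eigenvector (1,-2,-1).
For λ=2: eigenvector (1,-2,0).
General solution: c_1e^(-4t)(0,1,0) + c_2e^(3t)(1,-2,-1) + c_3e^(2t)(1,-2,0).

x_1(t) = c_2e^(3t) + c_3e^(2t), x_2(t) = c_1e^(-4t) - 2c_2e^(3t) - 2c_3e^(2t), x_3(t) = -c_2e^(3t)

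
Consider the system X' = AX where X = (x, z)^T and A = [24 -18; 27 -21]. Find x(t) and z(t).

Coefficient matrix A = [[24, -18], [27, -21]].
Characteristic polynomial det(A - λI) = λ^2 - 3λ - 18 = 0.
Eigenvalues λ = -3, 6.
For λ=-3: (A-λI) row 1 is [27, -18], so an eigenvector is (2, 3).
For λ=6: (A-λI) row 1 is [18, -18], so an eigenvector is (-1, -1).
General solution: c_1e^(-3t)(2,3) + c_2e^(6t)(-1,-1).

x(t) = 2c_1e^(-3t) - c_2e^(6t), z(t) = 3c_1e^(-3t) - c_2e^(6t)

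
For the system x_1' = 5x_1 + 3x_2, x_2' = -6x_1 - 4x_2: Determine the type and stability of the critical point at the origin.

A = [[5,3],[-6,-4]]; det(A-λI) = λ^2 - λ - 2.
λ = 2, -1: opposite signs.

saddle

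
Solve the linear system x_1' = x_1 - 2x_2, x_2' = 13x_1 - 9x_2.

Coefficient matrix A = [[1, -2], [13, -9]].
Characteristic polynomial det(A - λI) = λ^2 + 8λ + 17 = 0.
Eigenvalues λ = -4 ± i (complex conjugate pair).
For λ=-4+i: an eigenvector is (1,3) - i(-1,-2) = (1 + i, 3 + 2i).
A real fundamental pair from Re and Im of e^((-4+i)t)v: X_1 = e^(-4t)(cos(t)·(1,3) + sin(t)·(-1,-2)), X_2 = e^(-4t)(sin(t)·(1,3) - cos(t)·(-1,-2)).
General solution: C_1X_1 + C_2X_2.

x_1(t) = -C_1e^(-4t)sin(t) + C_1e^(-4t)cos(t) + C_2e^(-4t)sin(t) + C_2e^(-4t)cos(t), x_2(t) = -2C_1e^(-4t)sin(t) + 3C_1e^(-4t)cos(t) + 3C_2e^(-4t)sin(t) + 2C_2e^(-4t)cos(t)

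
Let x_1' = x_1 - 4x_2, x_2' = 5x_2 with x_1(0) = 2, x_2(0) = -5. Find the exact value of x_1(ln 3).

A = [[1,-4],[0,5]]; eigenvalues λ = 5, 1.
Eigenvectors: (-1,1) for λ=5, (-1,0) for λ=1.
From the initial condition, c_1 = -5, c_2 = 3.
x_1(ln 3) = (-5)(3^5)(-1) + (3)(3^1)(-1) = 1206.

1206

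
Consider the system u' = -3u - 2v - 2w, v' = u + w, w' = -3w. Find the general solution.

u(t) = -K_1e^(-t) - 2K_2e^(-2t) + 2K_3e^(-3t), v(t) = K_1e^(-t) + K_2e^(-2t) - K_3e^(-3t), w(t) = K_3e^(-3t)

Coefficient matrix A = [[-3, -2, -2], [1, 0, 1], [0, 0, -3]].
det(A - λI) = 0 gives eigenvalues λ = -1, -2, -3.
For λ=-1: eigenvector (-1,1,0).
For λ=-2: eigenvector (-2,1,0).
For λ=-3: eigenvector (2,-1,1).
General solution: K_1e^(-t)(-1,1,0) + K_2e^(-2t)(-2,1,0) + K_3e^(-3t)(2,-1,1).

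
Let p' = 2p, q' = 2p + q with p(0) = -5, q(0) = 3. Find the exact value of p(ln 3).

-45

A = [[2,0],[2,1]]; eigenvalues λ = 2, 1.
Eigenvectors: (1,2) for λ=2, (0,-1) for λ=1.
From the initial condition, c_1 = -5, c_2 = -13.
p(ln 3) = (-5)(3^2)(1) + (-13)(3^1)(0) = -45.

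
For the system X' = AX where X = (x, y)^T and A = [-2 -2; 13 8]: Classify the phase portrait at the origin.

unstable spiral

A = [[-2,-2],[13,8]]; det(A-λI) = λ^2 - 6λ + 10.
λ = 3 ± i: positive real part.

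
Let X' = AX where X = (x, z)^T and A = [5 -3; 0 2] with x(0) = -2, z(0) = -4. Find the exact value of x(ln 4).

1984

A = [[5,-3],[0,2]]; eigenvalues λ = 2, 5.
Eigenvectors: (-1,-1) for λ=2, (1,0) for λ=5.
From the initial condition, c_1 = 4, c_2 = 2.
x(ln 4) = (4)(4^2)(-1) + (2)(4^5)(1) = 1984.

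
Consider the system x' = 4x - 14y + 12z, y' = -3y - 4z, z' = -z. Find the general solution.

x(t) = c_1e^(4t) + 2c_2e^(-3t) - 8c_3e^(-t), y(t) = c_2e^(-3t) - 2c_3e^(-t), z(t) = c_3e^(-t)

Coefficient matrix A = [[4, -14, 12], [0, -3, -4], [0, 0, -1]].
det(A - λI) = 0 gives eigenvalues λ = 4, -3, -1.
For λ=4: eigenvector (1,0,0).
For λ=-3: eigenvector (2,1,0).
For λ=-1: eigenvector (-8,-2,1).
General solution: c_1e^(4t)(1,0,0) + c_2e^(-3t)(2,1,0) + c_3e^(-t)(-8,-2,1).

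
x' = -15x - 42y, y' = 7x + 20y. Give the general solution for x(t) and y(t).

x(t) = -3c_1e^(-t) - 2c_2e^(6t), y(t) = c_1e^(-t) + c_2e^(6t)

Coefficient matrix A = [[-15, -42], [7, 20]].
Characteristic polynomial det(A - λI) = λ^2 - 5λ - 6 = 0.
Eigenvalues λ = -1, 6.
For λ=-1: (A-λI) row 1 is [-14, -42], so an eigenvector is (-3, 1).
For λ=6: (A-λI) row 1 is [-21, -42], so an eigenvector is (-2, 1).
General solution: c_1e^(-t)(-3,1) + c_2e^(6t)(-2,1).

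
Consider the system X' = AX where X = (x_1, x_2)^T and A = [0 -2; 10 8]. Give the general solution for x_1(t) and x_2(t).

x_1(t) = -K_1e^(4t)sin(2t) + K_2e^(4t)cos(2t), x_2(t) = 2K_1e^(4t)sin(2t) + K_1e^(4t)cos(2t) + K_2e^(4t)sin(2t) - 2K_2e^(4t)cos(2t)

Coefficient matrix A = [[0, -2], [10, 8]].
Characteristic polynomial det(A - λI) = λ^2 - 8λ + 20 = 0.
Eigenvalues λ = 4 ± 2i (complex conjugate pair).
For λ=4+2i: an eigenvector is (0,1) - i(-1,2) = (0 + i, 1 - 2i).
A real fundamental pair from Re and Im of e^((4+2i)t)v: X_1 = e^(4t)(cos(2t)·(0,1) + sin(2t)·(-1,2)), X_2 = e^(4t)(sin(2t)·(0,1) - cos(2t)·(-1,2)).
General solution: K_1X_1 + K_2X_2.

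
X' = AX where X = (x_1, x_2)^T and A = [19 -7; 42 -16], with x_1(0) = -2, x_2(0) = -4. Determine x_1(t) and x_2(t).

Coefficient matrix A = [[19, -7], [42, -16]].
Characteristic polynomial det(A - λI) = λ^2 - 3λ - 10 = 0.
Eigenvalues λ = -2, 5.
For λ=-2: (A-λI) row 1 is [21, -7], so an eigenvector is (-1, -3).
For λ=5: (A-λI) row 1 is [14, -7], so an eigenvector is (-1, -2).
General solution: C_1e^(-2t)(-1,-3) + C_2e^(5t)(-1,-2).
Applying x_1(0)=-2, x_2(0)=-4 gives C_1=0, C_2=2.

x_1(t) = -2e^(5t), x_2(t) = -4e^(5t)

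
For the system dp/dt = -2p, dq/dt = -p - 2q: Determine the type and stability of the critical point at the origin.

stable improper node

A = [[-2,0],[-1,-2]]; det(A-λI) = λ^2 + 4λ + 4.
repeated λ = -2 with a single eigenvector.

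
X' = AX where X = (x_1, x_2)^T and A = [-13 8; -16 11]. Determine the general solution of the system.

Coefficient matrix A = [[-13, 8], [-16, 11]].
Characteristic polynomial det(A - λI) = λ^2 + 2λ - 15 = 0.
Eigenvalues λ = 3, -5.
For λ=3: (A-λI) row 1 is [-16, 8], so an eigenvector is (-1, -2).
For λ=-5: (A-λI) row 1 is [-8, 8], so an eigenvector is (1, 1).
General solution: c_1e^(3t)(-1,-2) + c_2e^(-5t)(1,1).

x_1(t) = -c_1e^(3t) + c_2e^(-5t), x_2(t) = -2c_1e^(3t) + c_2e^(-5t)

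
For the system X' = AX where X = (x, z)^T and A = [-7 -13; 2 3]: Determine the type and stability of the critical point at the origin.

stable spiral

A = [[-7,-13],[2,3]]; det(A-λI) = λ^2 + 4λ + 5.
λ = -2 ± i: negative real part.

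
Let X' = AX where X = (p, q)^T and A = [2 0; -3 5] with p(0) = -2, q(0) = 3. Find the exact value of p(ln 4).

A = [[2,0],[-3,5]]; eigenvalues λ = 5, 2.
Eigenvectors: (0,-1) for λ=5, (1,1) for λ=2.
From the initial condition, c_1 = -5, c_2 = -2.
p(ln 4) = (-5)(4^5)(0) + (-2)(4^2)(1) = -32.

-32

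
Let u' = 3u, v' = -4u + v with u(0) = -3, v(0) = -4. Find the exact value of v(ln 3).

A = [[3,0],[-4,1]]; eigenvalues λ = 1, 3.
Eigenvectors: (0,-1) for λ=1, (1,-2) for λ=3.
From the initial condition, c_1 = 10, c_2 = -3.
v(ln 3) = (10)(3^1)(-1) + (-3)(3^3)(-2) = 132.

132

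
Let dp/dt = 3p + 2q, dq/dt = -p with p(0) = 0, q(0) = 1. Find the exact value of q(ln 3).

-3

A = [[3,2],[-1,0]]; eigenvalues λ = 1, 2.
Eigenvectors: (1,-1) for λ=1, (-2,1) for λ=2.
From the initial condition, c_1 = -2, c_2 = -1.
q(ln 3) = (-2)(3^1)(-1) + (-1)(3^2)(1) = -3.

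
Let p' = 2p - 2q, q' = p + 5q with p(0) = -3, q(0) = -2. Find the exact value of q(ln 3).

A = [[2,-2],[1,5]]; eigenvalues λ = 3, 4.
Eigenvectors: (-2,1) for λ=3, (1,-1) for λ=4.
From the initial condition, c_1 = 5, c_2 = 7.
q(ln 3) = (5)(3^3)(1) + (7)(3^4)(-1) = -432.

-432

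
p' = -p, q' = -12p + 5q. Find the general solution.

p(t) = -c_2e^(-t), q(t) = -c_1e^(5t) - 2c_2e^(-t)

Coefficient matrix A = [[-1, 0], [-12, 5]].
Characteristic polynomial det(A - λI) = λ^2 - 4λ - 5 = 0.
Eigenvalues λ = 5, -1.
For λ=5: (A-λI) row 1 is [-6, 0], so an eigenvector is (0, -1).
For λ=-1: (A-λI) row 2 is [-12, 6], so an eigenvector is (-1, -2).
General solution: c_1e^(5t)(0,-1) + c_2e^(-t)(-1,-2).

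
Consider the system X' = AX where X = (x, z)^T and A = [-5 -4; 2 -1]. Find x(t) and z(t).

x(t) = K_1e^(-3t)sin(2t) + K_1e^(-3t)cos(2t) + K_2e^(-3t)sin(2t) - K_2e^(-3t)cos(2t), z(t) = -K_1e^(-3t)cos(2t) - K_2e^(-3t)sin(2t)

Coefficient matrix A = [[-5, -4], [2, -1]].
Characteristic polynomial det(A - λI) = λ^2 + 6λ + 13 = 0.
Eigenvalues λ = -3 ± 2i (complex conjugate pair).
For λ=-3+2i: an eigenvector is (1,-1) - i(1,0) = (1 - i, -1).
A real fundamental pair from Re and Im of e^((-3+2i)t)v: X_1 = e^(-3t)(cos(2t)·(1,-1) + sin(2t)·(1,0)), X_2 = e^(-3t)(sin(2t)·(1,-1) - cos(2t)·(1,0)).
General solution: K_1X_1 + K_2X_2.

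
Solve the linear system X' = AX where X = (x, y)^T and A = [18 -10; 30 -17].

x(t) = C_1e^(-2t) - 2C_2e^(3t), y(t) = 2C_1e^(-2t) - 3C_2e^(3t)

Coefficient matrix A = [[18, -10], [30, -17]].
Characteristic polynomial det(A - λI) = λ^2 - λ - 6 = 0.
Eigenvalues λ = -2, 3.
For λ=-2: (A-λI) row 1 is [20, -10], so an eigenvector is (1, 2).
For λ=3: (A-λI) row 1 is [15, -10], so an eigenvector is (-2, -3).
General solution: C_1e^(-2t)(1,2) + C_2e^(3t)(-2,-3).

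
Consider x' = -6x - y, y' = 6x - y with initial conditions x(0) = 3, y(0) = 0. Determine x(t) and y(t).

x(t) = -6e^(-3t) + 9e^(-4t), y(t) = 18e^(-3t) - 18e^(-4t)

Coefficient matrix A = [[-6, -1], [6, -1]].
Characteristic polynomial det(A - λI) = λ^2 + 7λ + 12 = 0.
Eigenvalues λ = -3, -4.
For λ=-3: (A-λI) row 1 is [-3, -1], so an eigenvector is (-1, 3).
For λ=-4: (A-λI) row 1 is [-2, -1], so an eigenvector is (1, -2).
General solution: c_1e^(-3t)(-1,3) + c_2e^(-4t)(1,-2).
Applying x(0)=3, y(0)=0 gives c_1=6, c_2=9.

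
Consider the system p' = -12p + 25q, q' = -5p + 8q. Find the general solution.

Coefficient matrix A = [[-12, 25], [-5, 8]].
Characteristic polynomial det(A - λI) = λ^2 + 4λ + 29 = 0.
Eigenvalues λ = -2 ± 5i (complex conjugate pair).
For λ=-2+5i: an eigenvector is (2,1) - i(1,0) = (2 - i, 1).
A real fundamental pair from Re and Im of e^((-2+5i)t)v: X_1 = e^(-2t)(cos(5t)·(2,1) + sin(5t)·(1,0)), X_2 = e^(-2t)(sin(5t)·(2,1) - cos(5t)·(1,0)).
General solution: K_1X_1 + K_2X_2.

p(t) = K_1e^(-2t)sin(5t) + 2K_1e^(-2t)cos(5t) + 2K_2e^(-2t)sin(5t) - K_2e^(-2t)cos(5t), q(t) = K_1e^(-2t)cos(5t) + K_2e^(-2t)sin(5t)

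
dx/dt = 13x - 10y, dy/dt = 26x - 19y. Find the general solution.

x(t) = K_1e^(-3t)sin(2t) + 2K_1e^(-3t)cos(2t) + 2K_2e^(-3t)sin(2t) - K_2e^(-3t)cos(2t), y(t) = 2K_1e^(-3t)sin(2t) + 3K_1e^(-3t)cos(2t) + 3K_2e^(-3t)sin(2t) - 2K_2e^(-3t)cos(2t)

Coefficient matrix A = [[13, -10], [26, -19]].
Characteristic polynomial det(A - λI) = λ^2 + 6λ + 13 = 0.
Eigenvalues λ = -3 ± 2i (complex conjugate pair).
For λ=-3+2i: an eigenvector is (2,3) - i(1,2) = (2 - i, 3 - 2i).
A real fundamental pair from Re and Im of e^((-3+2i)t)v: X_1 = e^(-3t)(cos(2t)·(2,3) + sin(2t)·(1,2)), X_2 = e^(-3t)(sin(2t)·(2,3) - cos(2t)·(1,2)).
General solution: K_1X_1 + K_2X_2.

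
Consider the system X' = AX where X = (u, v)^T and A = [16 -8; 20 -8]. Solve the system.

u(t) = -K_1e^(4t)sin(4t) - K_1e^(4t)cos(4t) - K_2e^(4t)sin(4t) + K_2e^(4t)cos(4t), v(t) = -2K_1e^(4t)sin(4t) - K_1e^(4t)cos(4t) - K_2e^(4t)sin(4t) + 2K_2e^(4t)cos(4t)

Coefficient matrix A = [[16, -8], [20, -8]].
Characteristic polynomial det(A - λI) = λ^2 - 8λ + 32 = 0.
Eigenvalues λ = 4 ± 4i (complex conjugate pair).
For λ=4+4i: an eigenvector is (-1,-1) - i(-1,-2) = (-1 + i, -1 + 2i).
A real fundamental pair from Re and Im of e^((4+4i)t)v: X_1 = e^(4t)(cos(4t)·(-1,-1) + sin(4t)·(-1,-2)), X_2 = e^(4t)(sin(4t)·(-1,-1) - cos(4t)·(-1,-2)).
General solution: K_1X_1 + K_2X_2.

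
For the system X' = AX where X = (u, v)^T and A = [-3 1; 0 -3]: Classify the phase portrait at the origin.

stable improper node

A = [[-3,1],[0,-3]]; det(A-λI) = λ^2 + 6λ + 9.
repeated λ = -3 with a single eigenvector.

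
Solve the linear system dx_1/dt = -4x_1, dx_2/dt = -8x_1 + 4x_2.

Coefficient matrix A = [[-4, 0], [-8, 4]].
Characteristic polynomial det(A - λI) = λ^2 - 16 = 0.
Eigenvalues λ = 4, -4.
For λ=4: (A-λI) row 1 is [-8, 0], so an eigenvector is (0, 1).
For λ=-4: (A-λI) row 2 is [-8, 8], so an eigenvector is (-1, -1).
General solution: K_1e^(4t)(0,1) + K_2e^(-4t)(-1,-1).

x_1(t) = -K_2e^(-4t), x_2(t) = K_1e^(4t) - K_2e^(-4t)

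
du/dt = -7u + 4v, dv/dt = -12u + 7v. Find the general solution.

u(t) = -2c_1e^(-t) + c_2e^(t), v(t) = -3c_1e^(-t) + 2c_2e^(t)

Coefficient matrix A = [[-7, 4], [-12, 7]].
Characteristic polynomial det(A - λI) = λ^2 - 1 = 0.
Eigenvalues λ = -1, 1.
For λ=-1: (A-λI) row 1 is [-6, 4], so an eigenvector is (-2, -3).
For λ=1: (A-λI) row 1 is [-8, 4], so an eigenvector is (1, 2).
General solution: c_1e^(-t)(-2,-3) + c_2e^(t)(1,2).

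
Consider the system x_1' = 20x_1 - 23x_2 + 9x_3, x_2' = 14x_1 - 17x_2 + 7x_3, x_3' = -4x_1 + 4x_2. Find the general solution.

x_1(t) = c_1e^(2t) + c_2e^(-3t) + 2c_3e^(4t), x_2(t) = c_2e^(-3t) + c_3e^(4t), x_3(t) = -2c_1e^(2t) - c_3e^(4t)

Coefficient matrix A = [[20, -23, 9], [14, -17, 7], [-4, 4, 0]].
det(A - λI) = 0 gives eigenvalues λ = 2, -3, 4.
For λ=2: eigenvector (1,0,-2).
For λ=-3: eigenvector (1,1,0).
For λ=4: eigenvector (2,1,-1).
General solution: c_1e^(2t)(1,0,-2) + c_2e^(-3t)(1,1,0) + c_3e^(4t)(2,1,-1).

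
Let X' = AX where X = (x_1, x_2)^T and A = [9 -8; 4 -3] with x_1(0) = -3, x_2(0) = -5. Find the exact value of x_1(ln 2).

A = [[9,-8],[4,-3]]; eigenvalues λ = 1, 5.
Eigenvectors: (-1,-1) for λ=1, (2,1) for λ=5.
From the initial condition, c_1 = 7, c_2 = 2.
x_1(ln 2) = (7)(2^1)(-1) + (2)(2^5)(2) = 114.

114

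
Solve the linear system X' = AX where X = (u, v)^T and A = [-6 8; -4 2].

u(t) = -K_1e^(-2t)sin(4t) + K_1e^(-2t)cos(4t) + K_2e^(-2t)sin(4t) + K_2e^(-2t)cos(4t), v(t) = -K_1e^(-2t)sin(4t) + K_2e^(-2t)cos(4t)

Coefficient matrix A = [[-6, 8], [-4, 2]].
Characteristic polynomial det(A - λI) = λ^2 + 4λ + 20 = 0.
Eigenvalues λ = -2 ± 4i (complex conjugate pair).
For λ=-2+4i: an eigenvector is (1,0) - i(-1,-1) = (1 + i, 0 + i).
A real fundamental pair from Re and Im of e^((-2+4i)t)v: X_1 = e^(-2t)(cos(4t)·(1,0) + sin(4t)·(-1,-1)), X_2 = e^(-2t)(sin(4t)·(1,0) - cos(4t)·(-1,-1)).
General solution: K_1X_1 + K_2X_2.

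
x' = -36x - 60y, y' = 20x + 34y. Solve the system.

x(t) = -3K_1e^(4t) - 2K_2e^(-6t), y(t) = 2K_1e^(4t) + K_2e^(-6t)

Coefficient matrix A = [[-36, -60], [20, 34]].
Characteristic polynomial det(A - λI) = λ^2 + 2λ - 24 = 0.
Eigenvalues λ = 4, -6.
For λ=4: (A-λI) row 1 is [-40, -60], so an eigenvector is (-3, 2).
For λ=-6: (A-λI) row 1 is [-30, -60], so an eigenvector is (-2, 1).
General solution: K_1e^(4t)(-3,2) + K_2e^(-6t)(-2,1).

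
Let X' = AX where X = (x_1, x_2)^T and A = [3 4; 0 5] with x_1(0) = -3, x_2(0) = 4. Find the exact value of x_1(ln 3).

1647

A = [[3,4],[0,5]]; eigenvalues λ = 3, 5.
Eigenvectors: (1,0) for λ=3, (2,1) for λ=5.
From the initial condition, c_1 = -11, c_2 = 4.
x_1(ln 3) = (-11)(3^3)(1) + (4)(3^5)(2) = 1647.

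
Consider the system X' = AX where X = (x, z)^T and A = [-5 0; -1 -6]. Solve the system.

Coefficient matrix A = [[-5, 0], [-1, -6]].
Characteristic polynomial det(A - λI) = λ^2 + 11λ + 30 = 0.
Eigenvalues λ = -6, -5.
For λ=-6: (A-λI) row 1 is [1, 0], so an eigenvector is (0, 1).
For λ=-5: (A-λI) row 2 is [-1, -1], so an eigenvector is (1, -1).
General solution: c_1e^(-6t)(0,1) + c_2e^(-5t)(1,-1).

x(t) = c_2e^(-5t), z(t) = c_1e^(-6t) - c_2e^(-5t)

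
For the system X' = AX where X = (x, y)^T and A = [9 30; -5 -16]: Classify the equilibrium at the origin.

A = [[9,30],[-5,-16]]; det(A-λI) = λ^2 + 7λ + 6.
λ = -1, -6: both negative.

stable node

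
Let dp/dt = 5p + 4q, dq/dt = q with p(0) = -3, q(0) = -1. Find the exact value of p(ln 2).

A = [[5,4],[0,1]]; eigenvalues λ = 5, 1.
Eigenvectors: (1,0) for λ=5, (1,-1) for λ=1.
From the initial condition, c_1 = -4, c_2 = 1.
p(ln 2) = (-4)(2^5)(1) + (1)(2^1)(1) = -126.

-126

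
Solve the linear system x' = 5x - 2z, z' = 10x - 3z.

x(t) = C_1e^(t)cos(2t) + C_2e^(t)sin(2t), z(t) = C_1e^(t)sin(2t) + 2C_1e^(t)cos(2t) + 2C_2e^(t)sin(2t) - C_2e^(t)cos(2t)

Coefficient matrix A = [[5, -2], [10, -3]].
Characteristic polynomial det(A - λI) = λ^2 - 2λ + 5 = 0.
Eigenvalues λ = 1 ± 2i (complex conjugate pair).
For λ=1+2i: an eigenvector is (1,2) - i(0,1) = (1, 2 - i).
A real fundamental pair from Re and Im of e^((1+2i)t)v: X_1 = e^(t)(cos(2t)·(1,2) + sin(2t)·(0,1)), X_2 = e^(t)(sin(2t)·(1,2) - cos(2t)·(0,1)).
General solution: C_1X_1 + C_2X_2.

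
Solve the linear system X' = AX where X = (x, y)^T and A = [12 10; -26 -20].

Coefficient matrix A = [[12, 10], [-26, -20]].
Characteristic polynomial det(A - λI) = λ^2 + 8λ + 20 = 0.
Eigenvalues λ = -4 ± 2i (complex conjugate pair).
For λ=-4+2i: an eigenvector is (1,-2) - i(-2,3) = (1 + 2i, -2 - 3i).
A real fundamental pair from Re and Im of e^((-4+2i)t)v: X_1 = e^(-4t)(cos(2t)·(1,-2) + sin(2t)·(-2,3)), X_2 = e^(-4t)(sin(2t)·(1,-2) - cos(2t)·(-2,3)).
General solution: c_1X_1 + c_2X_2.

x(t) = -2c_1e^(-4t)sin(2t) + c_1e^(-4t)cos(2t) + c_2e^(-4t)sin(2t) + 2c_2e^(-4t)cos(2t), y(t) = 3c_1e^(-4t)sin(2t) - 2c_1e^(-4t)cos(2t) - 2c_2e^(-4t)sin(2t) - 3c_2e^(-4t)cos(2t)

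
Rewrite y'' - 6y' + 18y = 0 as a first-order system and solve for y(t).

y(t) = K_1e^(3t)cos(3t) + K_2e^(3t)sin(3t)

Let x_1 = y, x_2 = y'. Then x_1' = x_2 and x_2' = -18x_1 + 6x_2.
A = [[0,1],[-18,6]]; det(A-λI) = λ^2 - 6λ + 18.
Eigenvalues λ = 3 ± 3i.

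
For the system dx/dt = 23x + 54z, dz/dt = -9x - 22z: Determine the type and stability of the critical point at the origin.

A = [[23,54],[-9,-22]]; det(A-λI) = λ^2 - λ - 20.
λ = -4, 5: opposite signs.

saddle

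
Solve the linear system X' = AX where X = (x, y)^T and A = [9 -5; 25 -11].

Coefficient matrix A = [[9, -5], [25, -11]].
Characteristic polynomial det(A - λI) = λ^2 + 2λ + 26 = 0.
Eigenvalues λ = -1 ± 5i (complex conjugate pair).
For λ=-1+5i: an eigenvector is (0,-1) - i(1,2) = (0 - i, -1 - 2i).
A real fundamental pair from Re and Im of e^((-1+5i)t)v: X_1 = e^(-t)(cos(5t)·(0,-1) + sin(5t)·(1,2)), X_2 = e^(-t)(sin(5t)·(0,-1) - cos(5t)·(1,2)).
General solution: c_1X_1 + c_2X_2.

x(t) = c_1e^(-t)sin(5t) - c_2e^(-t)cos(5t), y(t) = 2c_1e^(-t)sin(5t) - c_1e^(-t)cos(5t) - c_2e^(-t)sin(5t) - 2c_2e^(-t)cos(5t)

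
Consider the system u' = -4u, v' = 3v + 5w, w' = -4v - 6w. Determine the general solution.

u(t) = C_3e^(-4t), v(t) = -C_1e^(-2t) + 5C_2e^(-t), w(t) = C_1e^(-2t) - 4C_2e^(-t)

Coefficient matrix A = [[-4, 0, 0], [0, 3, 5], [0, -4, -6]].
det(A - λI) = 0 gives eigenvalues λ = -2, -1, -4.
For λ=-2: eigenvector (0,-1,1).
For λ=-1: eigenvector (0,5,-4).
For λ=-4: eigenvector (1,0,0).
General solution: C_1e^(-2t)(0,-1,1) + C_2e^(-t)(0,5,-4) + C_3e^(-4t)(1,0,0).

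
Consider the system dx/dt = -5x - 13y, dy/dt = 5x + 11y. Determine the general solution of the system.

x(t) = -3C_1e^(3t)sin(t) + 2C_1e^(3t)cos(t) + 2C_2e^(3t)sin(t) + 3C_2e^(3t)cos(t), y(t) = 2C_1e^(3t)sin(t) - C_1e^(3t)cos(t) - C_2e^(3t)sin(t) - 2C_2e^(3t)cos(t)

Coefficient matrix A = [[-5, -13], [5, 11]].
Characteristic polynomial det(A - λI) = λ^2 - 6λ + 10 = 0.
Eigenvalues λ = 3 ± i (complex conjugate pair).
For λ=3+i: an eigenvector is (2,-1) - i(-3,2) = (2 + 3i, -1 - 2i).
A real fundamental pair from Re and Im of e^((3+i)t)v: X_1 = e^(3t)(cos(t)·(2,-1) + sin(t)·(-3,2)), X_2 = e^(3t)(sin(t)·(2,-1) - cos(t)·(-3,2)).
General solution: C_1X_1 + C_2X_2.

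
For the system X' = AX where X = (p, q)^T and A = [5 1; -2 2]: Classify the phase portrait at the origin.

A = [[5,1],[-2,2]]; det(A-λI) = λ^2 - 7λ + 12.
λ = 3, 4: both positive.

unstable node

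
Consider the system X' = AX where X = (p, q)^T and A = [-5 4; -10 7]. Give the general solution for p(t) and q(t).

Coefficient matrix A = [[-5, 4], [-10, 7]].
Characteristic polynomial det(A - λI) = λ^2 - 2λ + 5 = 0.
Eigenvalues λ = 1 ± 2i (complex conjugate pair).
For λ=1+2i: an eigenvector is (-1,-2) - i(-1,-1) = (-1 + i, -2 + i).
A real fundamental pair from Re and Im of e^((1+2i)t)v: X_1 = e^(t)(cos(2t)·(-1,-2) + sin(2t)·(-1,-1)), X_2 = e^(t)(sin(2t)·(-1,-2) - cos(2t)·(-1,-1)).
General solution: K_1X_1 + K_2X_2.

p(t) = -K_1e^(t)sin(2t) - K_1e^(t)cos(2t) - K_2e^(t)sin(2t) + K_2e^(t)cos(2t), q(t) = -K_1e^(t)sin(2t) - 2K_1e^(t)cos(2t) - 2K_2e^(t)sin(2t) + K_2e^(t)cos(2t)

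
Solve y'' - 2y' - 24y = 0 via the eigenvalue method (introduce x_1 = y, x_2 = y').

y(t) = C_1e^(6t) + C_2e^(-4t)

Let x_1 = y, x_2 = y'. Then x_1' = x_2 and x_2' = 24x_1 + 2x_2.
A = [[0,1],[24,2]]; det(A-λI) = λ^2 - 2λ - 24.
Eigenvalues λ = 6, -4 with eigenvectors (1,6), (1,-4).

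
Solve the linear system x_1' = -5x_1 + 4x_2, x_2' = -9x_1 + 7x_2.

x_1(t) = -2c_1e^(t) - 2c_2te^(t) - c_2e^(t), x_2(t) = -3c_1e^(t) - 3c_2te^(t) - 2c_2e^(t)

Coefficient matrix A = [[-5, 4], [-9, 7]].
Characteristic polynomial det(A - λI) = λ^2 - 2λ + 1 = 0.
Single eigenvalue λ = 1 with algebraic multiplicity 2.
Eigenvector v = (-2,-3); generalized eigenvector w with (A-λI)w=v is (-1,-2).
General solution: e^(t)[c_1·v + c_2·(t·v + w)].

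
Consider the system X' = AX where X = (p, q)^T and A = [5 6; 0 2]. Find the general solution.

Coefficient matrix A = [[5, 6], [0, 2]].
Characteristic polynomial det(A - λI) = λ^2 - 7λ + 10 = 0.
Eigenvalues λ = 5, 2.
For λ=5: (A-λI) row 1 is [0, 6], so an eigenvector is (-1, 0).
For λ=2: (A-λI) row 1 is [3, 6], so an eigenvector is (2, -1).
General solution: C_1e^(5t)(-1,0) + C_2e^(2t)(2,-1).

p(t) = -C_1e^(5t) + 2C_2e^(2t), q(t) = -C_2e^(2t)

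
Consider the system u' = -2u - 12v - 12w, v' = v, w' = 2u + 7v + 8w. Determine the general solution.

Coefficient matrix A = [[-2, -12, -12], [0, 1, 0], [2, 7, 8]].
det(A - λI) = 0 gives eigenvalues λ = 2, 1, 4.
For λ=2: eigenvector (3,0,-1).
For λ=1: eigenvector (0,1,-1).
For λ=4: eigenvector (-2,0,1).
General solution: K_1e^(2t)(3,0,-1) + K_2e^(t)(0,1,-1) + K_3e^(4t)(-2,0,1).

u(t) = 3K_1e^(2t) - 2K_3e^(4t), v(t) = K_2e^(t), w(t) = -K_1e^(2t) - K_2e^(t) + K_3e^(4t)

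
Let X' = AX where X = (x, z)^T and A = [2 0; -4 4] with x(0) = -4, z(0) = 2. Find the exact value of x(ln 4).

A = [[2,0],[-4,4]]; eigenvalues λ = 4, 2.
Eigenvectors: (0,-1) for λ=4, (1,2) for λ=2.
From the initial condition, c_1 = -10, c_2 = -4.
x(ln 4) = (-10)(4^4)(0) + (-4)(4^2)(1) = -64.

-64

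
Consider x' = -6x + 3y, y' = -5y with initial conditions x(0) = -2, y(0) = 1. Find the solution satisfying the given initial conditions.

x(t) = 3e^(-5t) - 5e^(-6t), y(t) = e^(-5t)

Coefficient matrix A = [[-6, 3], [0, -5]].
Characteristic polynomial det(A - λI) = λ^2 + 11λ + 30 = 0.
Eigenvalues λ = -6, -5.
For λ=-6: (A-λI) row 1 is [0, 3], so an eigenvector is (1, 0).
For λ=-5: (A-λI) row 1 is [-1, 3], so an eigenvector is (-3, -1).
General solution: C_1e^(-6t)(1,0) + C_2e^(-5t)(-3,-1).
Applying x(0)=-2, y(0)=1 gives C_1=-5, C_2=-1.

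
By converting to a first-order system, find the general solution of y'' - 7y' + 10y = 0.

Let x_1 = y, x_2 = y'. Then x_1' = x_2 and x_2' = -10x_1 + 7x_2.
A = [[0,1],[-10,7]]; det(A-λI) = λ^2 - 7λ + 10.
Eigenvalues λ = 5, 2 with eigenvectors (1,5), (1,2).

y(t) = c_1e^(5t) + c_2e^(2t)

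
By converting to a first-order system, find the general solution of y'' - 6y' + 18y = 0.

Let x_1 = y, x_2 = y'. Then x_1' = x_2 and x_2' = -18x_1 + 6x_2.
A = [[0,1],[-18,6]]; det(A-λI) = λ^2 - 6λ + 18.
Eigenvalues λ = 3 ± 3i.

y(t) = C_1e^(3t)cos(3t) + C_2e^(3t)sin(3t)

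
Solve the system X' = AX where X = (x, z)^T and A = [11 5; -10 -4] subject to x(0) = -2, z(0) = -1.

Coefficient matrix A = [[11, 5], [-10, -4]].
Characteristic polynomial det(A - λI) = λ^2 - 7λ + 6 = 0.
Eigenvalues λ = 1, 6.
For λ=1: (A-λI) row 1 is [10, 5], so an eigenvector is (-1, 2).
For λ=6: (A-λI) row 1 is [5, 5], so an eigenvector is (1, -1).
General solution: K_1e^(t)(-1,2) + K_2e^(6t)(1,-1).
Applying x(0)=-2, z(0)=-1 gives K_1=-3, K_2=-5.

x(t) = -5e^(6t) + 3e^(t), z(t) = 5e^(6t) - 6e^(t)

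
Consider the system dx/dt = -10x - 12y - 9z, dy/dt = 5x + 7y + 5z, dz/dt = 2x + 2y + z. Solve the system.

x(t) = 3c_1e^(-3t) - c_2e^(2t) - c_3e^(-t), y(t) = -c_1e^(-3t) + c_2e^(2t), z(t) = -c_1e^(-3t) + c_3e^(-t)

Coefficient matrix A = [[-10, -12, -9], [5, 7, 5], [2, 2, 1]].
det(A - λI) = 0 gives eigenvalues λ = -3, 2, -1.
For λ=-3: eigenvector (3,-1,-1).
For λ=2: eigenvector (-1,1,0).
For λ=-1: eigenvector (-1,0,1).
General solution: c_1e^(-3t)(3,-1,-1) + c_2e^(2t)(-1,1,0) + c_3e^(-t)(-1,0,1).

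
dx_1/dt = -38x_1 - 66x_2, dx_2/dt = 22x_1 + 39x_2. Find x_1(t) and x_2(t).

Coefficient matrix A = [[-38, -66], [22, 39]].
Characteristic polynomial det(A - λI) = λ^2 - λ - 30 = 0.
Eigenvalues λ = 6, -5.
For λ=6: (A-λI) row 1 is [-44, -66], so an eigenvector is (3, -2).
For λ=-5: (A-λI) row 1 is [-33, -66], so an eigenvector is (2, -1).
General solution: c_1e^(6t)(3,-2) + c_2e^(-5t)(2,-1).

x_1(t) = 3c_1e^(6t) + 2c_2e^(-5t), x_2(t) = -2c_1e^(6t) - c_2e^(-5t)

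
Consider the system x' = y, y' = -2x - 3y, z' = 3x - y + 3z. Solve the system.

Coefficient matrix A = [[0, 1, 0], [-2, -3, 0], [3, -1, 3]].
det(A - λI) = 0 gives eigenvalues λ = 3, -1, -2.
For λ=3: eigenvector (0,0,1).
For λ=-1: eigenvector (-1,1,1).
For λ=-2: eigenvector (-1,2,1).
General solution: K_1e^(3t)(0,0,1) + K_2e^(-t)(-1,1,1) + K_3e^(-2t)(-1,2,1).

x(t) = -K_2e^(-t) - K_3e^(-2t), y(t) = K_2e^(-t) + 2K_3e^(-2t), z(t) = K_1e^(3t) + K_2e^(-t) + K_3e^(-2t)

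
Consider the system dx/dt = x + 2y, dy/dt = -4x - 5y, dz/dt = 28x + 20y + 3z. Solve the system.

Coefficient matrix A = [[1, 2, 0], [-4, -5, 0], [28, 20, 3]].
det(A - λI) = 0 gives eigenvalues λ = -1, -3, 3.
For λ=-1: eigenvector (1,-1,-2).
For λ=-3: eigenvector (-1,2,-2).
For λ=3: eigenvector (0,0,1).
General solution: K_1e^(-t)(1,-1,-2) + K_2e^(-3t)(-1,2,-2) + K_3e^(3t)(0,0,1).

x(t) = K_1e^(-t) - K_2e^(-3t), y(t) = -K_1e^(-t) + 2K_2e^(-3t), z(t) = -2K_1e^(-t) - 2K_2e^(-3t) + K_3e^(3t)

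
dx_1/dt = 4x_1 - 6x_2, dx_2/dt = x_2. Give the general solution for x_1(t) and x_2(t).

x_1(t) = 2C_1e^(t) + C_2e^(4t), x_2(t) = C_1e^(t)

Coefficient matrix A = [[4, -6], [0, 1]].
Characteristic polynomial det(A - λI) = λ^2 - 5λ + 4 = 0.
Eigenvalues λ = 1, 4.
For λ=1: (A-λI) row 1 is [3, -6], so an eigenvector is (2, 1).
For λ=4: (A-λI) row 1 is [0, -6], so an eigenvector is (1, 0).
General solution: C_1e^(t)(2,1) + C_2e^(4t)(1,0).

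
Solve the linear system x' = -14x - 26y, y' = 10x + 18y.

Coefficient matrix A = [[-14, -26], [10, 18]].
Characteristic polynomial det(A - λI) = λ^2 - 4λ + 8 = 0.
Eigenvalues λ = 2 ± 2i (complex conjugate pair).
For λ=2+2i: an eigenvector is (-2,1) - i(3,-2) = (-2 - 3i, 1 + 2i).
A real fundamental pair from Re and Im of e^((2+2i)t)v: X_1 = e^(2t)(cos(2t)·(-2,1) + sin(2t)·(3,-2)), X_2 = e^(2t)(sin(2t)·(-2,1) - cos(2t)·(3,-2)).
General solution: K_1X_1 + K_2X_2.

x(t) = 3K_1e^(2t)sin(2t) - 2K_1e^(2t)cos(2t) - 2K_2e^(2t)sin(2t) - 3K_2e^(2t)cos(2t), y(t) = -2K_1e^(2t)sin(2t) + K_1e^(2t)cos(2t) + K_2e^(2t)sin(2t) + 2K_2e^(2t)cos(2t)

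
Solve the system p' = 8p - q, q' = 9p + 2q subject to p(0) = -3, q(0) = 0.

p(t) = -9te^(5t) - 3e^(5t), q(t) = -27te^(5t)

Coefficient matrix A = [[8, -1], [9, 2]].
Characteristic polynomial det(A - λI) = λ^2 - 10λ + 25 = 0.
Single eigenvalue λ = 5 with algebraic multiplicity 2.
Eigenvector v = (1,3); generalized eigenvector w with (A-λI)w=v is (0,-1).
General solution: e^(5t)[C_1·v + C_2·(t·v + w)].
Applying p(0)=-3, q(0)=0 gives C_1=-3, C_2=-9.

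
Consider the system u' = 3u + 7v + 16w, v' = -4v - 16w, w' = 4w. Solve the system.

Coefficient matrix A = [[3, 7, 16], [0, -4, -16], [0, 0, 4]].
det(A - λI) = 0 gives eigenvalues λ = 3, -4, 4.
For λ=3: eigenvector (1,0,0).
For λ=-4: eigenvector (-1,1,0).
For λ=4: eigenvector (2,-2,1).
General solution: C_1e^(3t)(1,0,0) + C_2e^(-4t)(-1,1,0) + C_3e^(4t)(2,-2,1).

u(t) = C_1e^(3t) - C_2e^(-4t) + 2C_3e^(4t), v(t) = C_2e^(-4t) - 2C_3e^(4t), w(t) = C_3e^(4t)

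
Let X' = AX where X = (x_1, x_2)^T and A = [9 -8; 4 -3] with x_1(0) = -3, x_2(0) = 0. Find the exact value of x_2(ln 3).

-720

A = [[9,-8],[4,-3]]; eigenvalues λ = 5, 1.
Eigenvectors: (2,1) for λ=5, (-1,-1) for λ=1.
From the initial condition, c_1 = -3, c_2 = -3.
x_2(ln 3) = (-3)(3^5)(1) + (-3)(3^1)(-1) = -720.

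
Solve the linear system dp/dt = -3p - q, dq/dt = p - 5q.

Coefficient matrix A = [[-3, -1], [1, -5]].
Characteristic polynomial det(A - λI) = λ^2 + 8λ + 16 = 0.
Single eigenvalue λ = -4 with algebraic multiplicity 2.
Eigenvector v = (1,1); generalized eigenvector w with (A-λI)w=v is (-2,-3).
General solution: e^(-4t)[C_1·v + C_2·(t·v + w)].

p(t) = C_1e^(-4t) + C_2te^(-4t) - 2C_2e^(-4t), q(t) = C_1e^(-4t) + C_2te^(-4t) - 3C_2e^(-4t)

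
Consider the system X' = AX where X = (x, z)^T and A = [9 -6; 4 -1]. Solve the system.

x(t) = -3C_1e^(5t) + C_2e^(3t), z(t) = -2C_1e^(5t) + C_2e^(3t)

Coefficient matrix A = [[9, -6], [4, -1]].
Characteristic polynomial det(A - λI) = λ^2 - 8λ + 15 = 0.
Eigenvalues λ = 5, 3.
For λ=5: (A-λI) row 1 is [4, -6], so an eigenvector is (-3, -2).
For λ=3: (A-λI) row 1 is [6, -6], so an eigenvector is (1, 1).
General solution: C_1e^(5t)(-3,-2) + C_2e^(3t)(1,1).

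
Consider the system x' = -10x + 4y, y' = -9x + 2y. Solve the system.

Coefficient matrix A = [[-10, 4], [-9, 2]].
Characteristic polynomial det(A - λI) = λ^2 + 8λ + 16 = 0.
Single eigenvalue λ = -4 with algebraic multiplicity 2.
Eigenvector v = (-2,-3); generalized eigenvector w with (A-λI)w=v is (-1,-2).
General solution: e^(-4t)[c_1·v + c_2·(t·v + w)].

x(t) = -2c_1e^(-4t) - 2c_2te^(-4t) - c_2e^(-4t), y(t) = -3c_1e^(-4t) - 3c_2te^(-4t) - 2c_2e^(-4t)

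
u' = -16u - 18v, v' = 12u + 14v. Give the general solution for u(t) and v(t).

u(t) = -K_1e^(2t) + 3K_2e^(-4t), v(t) = K_1e^(2t) - 2K_2e^(-4t)

Coefficient matrix A = [[-16, -18], [12, 14]].
Characteristic polynomial det(A - λI) = λ^2 + 2λ - 8 = 0.
Eigenvalues λ = 2, -4.
For λ=2: (A-λI) row 1 is [-18, -18], so an eigenvector is (-1, 1).
For λ=-4: (A-λI) row 1 is [-12, -18], so an eigenvector is (3, -2).
General solution: K_1e^(2t)(-1,1) + K_2e^(-4t)(3,-2).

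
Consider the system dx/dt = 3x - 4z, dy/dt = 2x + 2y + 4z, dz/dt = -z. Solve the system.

Coefficient matrix A = [[3, 0, -4], [2, 2, 4], [0, 0, -1]].
det(A - λI) = 0 gives eigenvalues λ = 2, 3, -1.
For λ=2: eigenvector (0,1,0).
For λ=3: eigenvector (1,2,0).
For λ=-1: eigenvector (1,-2,1).
General solution: C_1e^(2t)(0,1,0) + C_2e^(3t)(1,2,0) + C_3e^(-t)(1,-2,1).

x(t) = C_2e^(3t) + C_3e^(-t), y(t) = C_1e^(2t) + 2C_2e^(3t) - 2C_3e^(-t), z(t) = C_3e^(-t)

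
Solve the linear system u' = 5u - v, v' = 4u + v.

Coefficient matrix A = [[5, -1], [4, 1]].
Characteristic polynomial det(A - λI) = λ^2 - 6λ + 9 = 0.
Single eigenvalue λ = 3 with algebraic multiplicity 2.
Eigenvector v = (-1,-2); generalized eigenvector w with (A-λI)w=v is (1,3).
General solution: e^(3t)[c_1·v + c_2·(t·v + w)].

u(t) = -c_1e^(3t) - c_2te^(3t) + c_2e^(3t), v(t) = -2c_1e^(3t) - 2c_2te^(3t) + 3c_2e^(3t)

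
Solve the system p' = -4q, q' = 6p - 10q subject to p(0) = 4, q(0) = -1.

p(t) = 14e^(-4t) - 10e^(-6t), q(t) = 14e^(-4t) - 15e^(-6t)

Coefficient matrix A = [[0, -4], [6, -10]].
Characteristic polynomial det(A - λI) = λ^2 + 10λ + 24 = 0.
Eigenvalues λ = -6, -4.
For λ=-6: (A-λI) row 1 is [6, -4], so an eigenvector is (-2, -3).
For λ=-4: (A-λI) row 1 is [4, -4], so an eigenvector is (1, 1).
General solution: C_1e^(-6t)(-2,-3) + C_2e^(-4t)(1,1).
Applying p(0)=4, q(0)=-1 gives C_1=5, C_2=14.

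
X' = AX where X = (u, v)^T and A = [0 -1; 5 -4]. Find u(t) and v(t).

u(t) = -K_1e^(-2t)sin(t) + K_2e^(-2t)cos(t), v(t) = -2K_1e^(-2t)sin(t) + K_1e^(-2t)cos(t) + K_2e^(-2t)sin(t) + 2K_2e^(-2t)cos(t)

Coefficient matrix A = [[0, -1], [5, -4]].
Characteristic polynomial det(A - λI) = λ^2 + 4λ + 5 = 0.
Eigenvalues λ = -2 ± i (complex conjugate pair).
For λ=-2+i: an eigenvector is (0,1) - i(-1,-2) = (0 + i, 1 + 2i).
A real fundamental pair from Re and Im of e^((-2+i)t)v: X_1 = e^(-2t)(cos(t)·(0,1) + sin(t)·(-1,-2)), X_2 = e^(-2t)(sin(t)·(0,1) - cos(t)·(-1,-2)).
General solution: K_1X_1 + K_2X_2.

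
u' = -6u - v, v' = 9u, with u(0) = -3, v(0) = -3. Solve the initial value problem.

Coefficient matrix A = [[-6, -1], [9, 0]].
Characteristic polynomial det(A - λI) = λ^2 + 6λ + 9 = 0.
Single eigenvalue λ = -3 with algebraic multiplicity 2.
Eigenvector v = (-1,3); generalized eigenvector w with (A-λI)w=v is (1,-2).
General solution: e^(-3t)[C_1·v + C_2·(t·v + w)].
Applying u(0)=-3, v(0)=-3 gives C_1=-9, C_2=-12.

u(t) = 12te^(-3t) - 3e^(-3t), v(t) = -36te^(-3t) - 3e^(-3t)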